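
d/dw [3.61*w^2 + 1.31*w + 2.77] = 7.22*w + 1.31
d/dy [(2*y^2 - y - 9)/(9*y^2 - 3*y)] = (y^2 + 54*y - 9)/(3*y^2*(9*y^2 - 6*y + 1))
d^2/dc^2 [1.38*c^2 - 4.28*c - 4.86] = 2.76000000000000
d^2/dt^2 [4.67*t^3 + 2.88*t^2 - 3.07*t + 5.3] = 28.02*t + 5.76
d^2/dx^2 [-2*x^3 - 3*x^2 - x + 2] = -12*x - 6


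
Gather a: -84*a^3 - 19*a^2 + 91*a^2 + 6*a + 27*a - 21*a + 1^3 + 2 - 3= -84*a^3 + 72*a^2 + 12*a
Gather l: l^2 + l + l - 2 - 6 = l^2 + 2*l - 8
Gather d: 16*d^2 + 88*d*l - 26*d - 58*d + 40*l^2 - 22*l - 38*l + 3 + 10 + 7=16*d^2 + d*(88*l - 84) + 40*l^2 - 60*l + 20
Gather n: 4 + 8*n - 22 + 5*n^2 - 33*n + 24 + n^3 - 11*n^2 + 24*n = n^3 - 6*n^2 - n + 6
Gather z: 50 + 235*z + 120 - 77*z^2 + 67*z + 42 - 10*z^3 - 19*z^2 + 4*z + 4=-10*z^3 - 96*z^2 + 306*z + 216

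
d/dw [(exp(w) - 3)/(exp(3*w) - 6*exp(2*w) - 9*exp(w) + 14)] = (3*(exp(w) - 3)*(-exp(2*w) + 4*exp(w) + 3) + exp(3*w) - 6*exp(2*w) - 9*exp(w) + 14)*exp(w)/(exp(3*w) - 6*exp(2*w) - 9*exp(w) + 14)^2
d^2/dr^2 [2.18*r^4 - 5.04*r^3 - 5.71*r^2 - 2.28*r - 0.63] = 26.16*r^2 - 30.24*r - 11.42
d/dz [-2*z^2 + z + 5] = 1 - 4*z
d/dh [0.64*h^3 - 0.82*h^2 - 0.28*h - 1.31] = 1.92*h^2 - 1.64*h - 0.28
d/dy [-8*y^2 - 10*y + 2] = -16*y - 10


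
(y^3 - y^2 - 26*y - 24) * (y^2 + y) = y^5 - 27*y^3 - 50*y^2 - 24*y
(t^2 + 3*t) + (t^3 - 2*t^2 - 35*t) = t^3 - t^2 - 32*t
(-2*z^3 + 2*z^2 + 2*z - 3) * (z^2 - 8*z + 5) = -2*z^5 + 18*z^4 - 24*z^3 - 9*z^2 + 34*z - 15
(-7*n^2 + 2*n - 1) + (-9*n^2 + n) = -16*n^2 + 3*n - 1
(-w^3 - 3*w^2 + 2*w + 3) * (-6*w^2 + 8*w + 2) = 6*w^5 + 10*w^4 - 38*w^3 - 8*w^2 + 28*w + 6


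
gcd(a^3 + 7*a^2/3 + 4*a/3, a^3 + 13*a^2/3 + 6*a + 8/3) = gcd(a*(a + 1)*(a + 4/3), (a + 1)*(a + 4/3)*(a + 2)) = a^2 + 7*a/3 + 4/3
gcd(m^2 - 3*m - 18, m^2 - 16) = 1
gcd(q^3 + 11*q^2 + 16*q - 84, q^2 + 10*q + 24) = q + 6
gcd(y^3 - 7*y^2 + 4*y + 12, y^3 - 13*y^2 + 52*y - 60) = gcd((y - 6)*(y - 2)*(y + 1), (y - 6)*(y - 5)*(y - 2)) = y^2 - 8*y + 12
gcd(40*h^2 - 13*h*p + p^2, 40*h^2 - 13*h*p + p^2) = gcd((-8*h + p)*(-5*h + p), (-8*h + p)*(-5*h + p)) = 40*h^2 - 13*h*p + p^2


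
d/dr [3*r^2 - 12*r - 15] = 6*r - 12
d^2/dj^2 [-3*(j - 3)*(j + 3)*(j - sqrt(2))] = -18*j + 6*sqrt(2)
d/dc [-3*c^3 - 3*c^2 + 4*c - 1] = -9*c^2 - 6*c + 4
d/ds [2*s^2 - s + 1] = 4*s - 1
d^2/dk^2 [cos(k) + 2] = -cos(k)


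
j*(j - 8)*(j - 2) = j^3 - 10*j^2 + 16*j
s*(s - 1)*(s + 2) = s^3 + s^2 - 2*s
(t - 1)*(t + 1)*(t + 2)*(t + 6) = t^4 + 8*t^3 + 11*t^2 - 8*t - 12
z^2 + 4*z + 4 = (z + 2)^2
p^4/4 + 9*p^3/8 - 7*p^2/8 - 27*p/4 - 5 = (p/4 + 1)*(p - 5/2)*(p + 1)*(p + 2)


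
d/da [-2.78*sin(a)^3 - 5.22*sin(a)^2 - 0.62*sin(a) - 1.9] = (-10.44*sin(a) + 4.17*cos(2*a) - 4.79)*cos(a)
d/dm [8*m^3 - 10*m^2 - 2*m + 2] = 24*m^2 - 20*m - 2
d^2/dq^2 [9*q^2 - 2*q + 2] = 18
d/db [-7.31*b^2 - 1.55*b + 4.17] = -14.62*b - 1.55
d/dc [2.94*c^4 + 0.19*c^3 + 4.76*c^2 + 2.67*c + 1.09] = 11.76*c^3 + 0.57*c^2 + 9.52*c + 2.67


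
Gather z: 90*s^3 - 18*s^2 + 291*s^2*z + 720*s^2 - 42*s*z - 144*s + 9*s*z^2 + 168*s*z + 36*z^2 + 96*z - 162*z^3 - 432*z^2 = 90*s^3 + 702*s^2 - 144*s - 162*z^3 + z^2*(9*s - 396) + z*(291*s^2 + 126*s + 96)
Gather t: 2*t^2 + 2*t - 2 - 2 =2*t^2 + 2*t - 4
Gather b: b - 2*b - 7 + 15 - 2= 6 - b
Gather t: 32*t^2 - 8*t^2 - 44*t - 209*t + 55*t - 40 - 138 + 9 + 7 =24*t^2 - 198*t - 162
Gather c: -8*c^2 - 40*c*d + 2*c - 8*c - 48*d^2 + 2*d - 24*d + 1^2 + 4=-8*c^2 + c*(-40*d - 6) - 48*d^2 - 22*d + 5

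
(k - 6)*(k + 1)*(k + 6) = k^3 + k^2 - 36*k - 36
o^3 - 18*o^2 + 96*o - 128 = (o - 8)^2*(o - 2)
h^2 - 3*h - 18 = (h - 6)*(h + 3)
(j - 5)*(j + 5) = j^2 - 25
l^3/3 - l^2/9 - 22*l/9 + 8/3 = (l/3 + 1)*(l - 2)*(l - 4/3)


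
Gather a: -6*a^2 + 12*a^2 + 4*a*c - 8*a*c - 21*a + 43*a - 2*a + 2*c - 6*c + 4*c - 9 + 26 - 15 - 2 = 6*a^2 + a*(20 - 4*c)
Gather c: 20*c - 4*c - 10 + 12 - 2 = 16*c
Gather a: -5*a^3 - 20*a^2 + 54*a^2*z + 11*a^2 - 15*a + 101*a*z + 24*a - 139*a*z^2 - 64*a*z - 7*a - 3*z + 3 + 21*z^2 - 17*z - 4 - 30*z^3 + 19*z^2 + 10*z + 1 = -5*a^3 + a^2*(54*z - 9) + a*(-139*z^2 + 37*z + 2) - 30*z^3 + 40*z^2 - 10*z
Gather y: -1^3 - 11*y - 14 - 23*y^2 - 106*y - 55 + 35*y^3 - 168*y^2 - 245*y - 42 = 35*y^3 - 191*y^2 - 362*y - 112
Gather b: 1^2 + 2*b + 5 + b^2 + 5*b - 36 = b^2 + 7*b - 30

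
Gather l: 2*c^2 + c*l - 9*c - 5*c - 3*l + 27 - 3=2*c^2 - 14*c + l*(c - 3) + 24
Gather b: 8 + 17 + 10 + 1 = 36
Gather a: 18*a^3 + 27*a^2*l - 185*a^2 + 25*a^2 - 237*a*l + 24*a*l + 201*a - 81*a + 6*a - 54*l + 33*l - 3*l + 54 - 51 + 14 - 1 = 18*a^3 + a^2*(27*l - 160) + a*(126 - 213*l) - 24*l + 16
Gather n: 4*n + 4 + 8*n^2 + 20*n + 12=8*n^2 + 24*n + 16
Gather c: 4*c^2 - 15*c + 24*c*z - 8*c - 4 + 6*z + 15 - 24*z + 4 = 4*c^2 + c*(24*z - 23) - 18*z + 15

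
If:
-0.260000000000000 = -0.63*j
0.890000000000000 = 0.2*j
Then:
No Solution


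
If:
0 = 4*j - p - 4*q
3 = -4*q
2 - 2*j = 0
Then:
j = 1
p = 7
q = -3/4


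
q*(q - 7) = q^2 - 7*q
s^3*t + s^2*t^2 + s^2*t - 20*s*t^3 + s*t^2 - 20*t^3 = (s - 4*t)*(s + 5*t)*(s*t + t)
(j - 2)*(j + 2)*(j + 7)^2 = j^4 + 14*j^3 + 45*j^2 - 56*j - 196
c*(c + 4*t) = c^2 + 4*c*t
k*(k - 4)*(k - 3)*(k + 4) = k^4 - 3*k^3 - 16*k^2 + 48*k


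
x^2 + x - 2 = (x - 1)*(x + 2)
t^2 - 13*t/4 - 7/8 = (t - 7/2)*(t + 1/4)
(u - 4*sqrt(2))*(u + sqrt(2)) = u^2 - 3*sqrt(2)*u - 8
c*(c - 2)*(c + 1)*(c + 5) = c^4 + 4*c^3 - 7*c^2 - 10*c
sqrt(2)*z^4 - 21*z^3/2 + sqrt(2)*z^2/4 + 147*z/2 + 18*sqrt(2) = (z - 4*sqrt(2))*(z - 3*sqrt(2))*(z + 3*sqrt(2)/2)*(sqrt(2)*z + 1/2)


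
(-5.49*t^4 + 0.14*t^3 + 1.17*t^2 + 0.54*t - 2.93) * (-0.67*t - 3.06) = 3.6783*t^5 + 16.7056*t^4 - 1.2123*t^3 - 3.942*t^2 + 0.3107*t + 8.9658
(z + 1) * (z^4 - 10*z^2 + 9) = z^5 + z^4 - 10*z^3 - 10*z^2 + 9*z + 9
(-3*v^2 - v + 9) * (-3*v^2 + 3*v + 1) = 9*v^4 - 6*v^3 - 33*v^2 + 26*v + 9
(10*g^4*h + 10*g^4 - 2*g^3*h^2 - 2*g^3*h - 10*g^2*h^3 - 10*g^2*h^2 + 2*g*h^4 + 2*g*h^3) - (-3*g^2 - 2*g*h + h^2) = 10*g^4*h + 10*g^4 - 2*g^3*h^2 - 2*g^3*h - 10*g^2*h^3 - 10*g^2*h^2 + 3*g^2 + 2*g*h^4 + 2*g*h^3 + 2*g*h - h^2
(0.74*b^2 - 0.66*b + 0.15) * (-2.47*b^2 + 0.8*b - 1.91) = -1.8278*b^4 + 2.2222*b^3 - 2.3119*b^2 + 1.3806*b - 0.2865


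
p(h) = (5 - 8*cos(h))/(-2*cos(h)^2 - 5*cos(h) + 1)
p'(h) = (5 - 8*cos(h))*(-4*sin(h)*cos(h) - 5*sin(h))/(-2*cos(h)^2 - 5*cos(h) + 1)^2 + 8*sin(h)/(-2*cos(h)^2 - 5*cos(h) + 1) = (16*cos(h)^2 - 20*cos(h) - 17)*sin(h)/(5*cos(h) + cos(2*h))^2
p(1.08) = -0.68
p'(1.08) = -6.22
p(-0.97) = -0.19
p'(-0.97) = 3.15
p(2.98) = 3.23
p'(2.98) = 0.19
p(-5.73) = 0.38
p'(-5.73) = -0.53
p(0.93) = -0.08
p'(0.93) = -2.55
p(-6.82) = 0.39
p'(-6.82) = 0.50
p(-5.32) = -0.17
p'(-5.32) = -3.03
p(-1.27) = -4.00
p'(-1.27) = 47.62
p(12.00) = 0.38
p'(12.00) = 0.56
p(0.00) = 0.50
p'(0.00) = 0.00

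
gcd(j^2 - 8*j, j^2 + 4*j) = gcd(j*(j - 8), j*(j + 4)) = j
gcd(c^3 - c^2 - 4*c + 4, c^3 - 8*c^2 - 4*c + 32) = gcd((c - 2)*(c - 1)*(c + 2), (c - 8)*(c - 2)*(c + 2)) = c^2 - 4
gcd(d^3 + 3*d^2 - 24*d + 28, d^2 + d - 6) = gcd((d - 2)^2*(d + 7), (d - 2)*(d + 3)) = d - 2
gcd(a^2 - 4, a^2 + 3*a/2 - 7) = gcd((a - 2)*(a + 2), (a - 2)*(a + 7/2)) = a - 2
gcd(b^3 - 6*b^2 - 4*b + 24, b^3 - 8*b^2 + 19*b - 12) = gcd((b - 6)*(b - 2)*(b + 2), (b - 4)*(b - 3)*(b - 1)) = 1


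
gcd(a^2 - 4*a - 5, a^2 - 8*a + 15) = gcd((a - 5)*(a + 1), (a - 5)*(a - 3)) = a - 5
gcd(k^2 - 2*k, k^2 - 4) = k - 2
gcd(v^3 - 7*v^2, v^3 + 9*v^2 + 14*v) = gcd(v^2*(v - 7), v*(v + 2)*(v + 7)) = v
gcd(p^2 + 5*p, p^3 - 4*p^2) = p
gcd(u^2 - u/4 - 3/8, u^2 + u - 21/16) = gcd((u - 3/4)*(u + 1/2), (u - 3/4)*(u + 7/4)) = u - 3/4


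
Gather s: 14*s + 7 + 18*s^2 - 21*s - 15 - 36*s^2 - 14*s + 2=-18*s^2 - 21*s - 6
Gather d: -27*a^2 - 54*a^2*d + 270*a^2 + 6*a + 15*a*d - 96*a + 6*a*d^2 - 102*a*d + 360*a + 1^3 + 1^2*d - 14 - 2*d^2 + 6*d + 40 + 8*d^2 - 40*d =243*a^2 + 270*a + d^2*(6*a + 6) + d*(-54*a^2 - 87*a - 33) + 27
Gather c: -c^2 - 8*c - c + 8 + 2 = -c^2 - 9*c + 10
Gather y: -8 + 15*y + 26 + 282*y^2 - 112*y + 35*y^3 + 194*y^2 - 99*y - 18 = 35*y^3 + 476*y^2 - 196*y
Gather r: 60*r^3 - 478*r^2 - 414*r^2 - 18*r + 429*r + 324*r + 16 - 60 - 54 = 60*r^3 - 892*r^2 + 735*r - 98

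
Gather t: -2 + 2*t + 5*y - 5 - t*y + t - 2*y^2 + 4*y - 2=t*(3 - y) - 2*y^2 + 9*y - 9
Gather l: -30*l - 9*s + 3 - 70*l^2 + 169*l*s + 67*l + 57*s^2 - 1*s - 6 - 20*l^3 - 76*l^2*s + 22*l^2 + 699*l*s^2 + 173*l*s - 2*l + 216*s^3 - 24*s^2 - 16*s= -20*l^3 + l^2*(-76*s - 48) + l*(699*s^2 + 342*s + 35) + 216*s^3 + 33*s^2 - 26*s - 3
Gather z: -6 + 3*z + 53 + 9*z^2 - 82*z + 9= 9*z^2 - 79*z + 56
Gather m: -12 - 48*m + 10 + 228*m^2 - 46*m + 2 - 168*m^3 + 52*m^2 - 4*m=-168*m^3 + 280*m^2 - 98*m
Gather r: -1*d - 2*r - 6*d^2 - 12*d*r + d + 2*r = -6*d^2 - 12*d*r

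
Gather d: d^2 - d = d^2 - d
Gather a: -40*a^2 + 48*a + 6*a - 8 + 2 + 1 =-40*a^2 + 54*a - 5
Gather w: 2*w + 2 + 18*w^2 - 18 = 18*w^2 + 2*w - 16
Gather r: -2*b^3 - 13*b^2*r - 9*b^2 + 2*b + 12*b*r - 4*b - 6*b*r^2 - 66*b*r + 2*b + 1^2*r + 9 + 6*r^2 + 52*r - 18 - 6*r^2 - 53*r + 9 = -2*b^3 - 9*b^2 - 6*b*r^2 + r*(-13*b^2 - 54*b)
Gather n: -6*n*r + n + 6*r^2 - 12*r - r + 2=n*(1 - 6*r) + 6*r^2 - 13*r + 2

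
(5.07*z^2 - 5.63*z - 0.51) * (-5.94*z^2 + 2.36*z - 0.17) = -30.1158*z^4 + 45.4074*z^3 - 11.1193*z^2 - 0.2465*z + 0.0867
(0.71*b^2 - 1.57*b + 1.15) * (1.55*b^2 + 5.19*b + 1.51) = 1.1005*b^4 + 1.2514*b^3 - 5.2937*b^2 + 3.5978*b + 1.7365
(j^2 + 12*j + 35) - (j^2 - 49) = 12*j + 84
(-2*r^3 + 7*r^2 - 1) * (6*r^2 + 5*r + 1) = -12*r^5 + 32*r^4 + 33*r^3 + r^2 - 5*r - 1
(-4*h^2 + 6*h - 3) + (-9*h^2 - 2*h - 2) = -13*h^2 + 4*h - 5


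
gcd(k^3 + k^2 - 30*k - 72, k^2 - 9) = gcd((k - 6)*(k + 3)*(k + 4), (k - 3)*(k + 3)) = k + 3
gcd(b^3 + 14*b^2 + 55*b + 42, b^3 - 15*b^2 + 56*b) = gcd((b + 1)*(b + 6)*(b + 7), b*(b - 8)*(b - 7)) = 1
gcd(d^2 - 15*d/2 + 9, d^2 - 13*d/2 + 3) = d - 6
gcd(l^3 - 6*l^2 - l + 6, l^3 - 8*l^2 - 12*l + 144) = l - 6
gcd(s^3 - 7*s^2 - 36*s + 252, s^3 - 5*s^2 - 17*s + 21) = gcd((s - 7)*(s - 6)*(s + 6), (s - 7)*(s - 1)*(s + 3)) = s - 7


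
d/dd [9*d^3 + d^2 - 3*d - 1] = 27*d^2 + 2*d - 3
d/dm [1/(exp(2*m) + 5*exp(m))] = (-2*exp(m) - 5)*exp(-m)/(exp(m) + 5)^2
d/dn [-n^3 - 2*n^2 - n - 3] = -3*n^2 - 4*n - 1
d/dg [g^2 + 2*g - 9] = 2*g + 2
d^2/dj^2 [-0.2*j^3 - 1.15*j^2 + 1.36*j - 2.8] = -1.2*j - 2.3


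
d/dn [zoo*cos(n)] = zoo*sin(n)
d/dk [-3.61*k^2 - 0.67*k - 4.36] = -7.22*k - 0.67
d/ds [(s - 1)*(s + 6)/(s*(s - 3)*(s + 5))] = (-s^4 - 10*s^3 - 7*s^2 + 24*s - 90)/(s^2*(s^4 + 4*s^3 - 26*s^2 - 60*s + 225))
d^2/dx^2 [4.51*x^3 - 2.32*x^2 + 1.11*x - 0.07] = 27.06*x - 4.64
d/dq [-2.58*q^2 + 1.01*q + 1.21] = 1.01 - 5.16*q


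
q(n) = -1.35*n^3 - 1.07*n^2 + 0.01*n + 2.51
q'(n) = -4.05*n^2 - 2.14*n + 0.01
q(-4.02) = 72.88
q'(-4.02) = -56.84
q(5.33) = -232.25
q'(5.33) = -126.45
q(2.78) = -34.74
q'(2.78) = -37.24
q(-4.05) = 74.60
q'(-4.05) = -57.75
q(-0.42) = 2.42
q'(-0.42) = 0.19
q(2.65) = -30.10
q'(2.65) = -34.10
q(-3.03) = 30.21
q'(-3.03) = -30.69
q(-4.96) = 140.87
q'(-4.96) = -89.01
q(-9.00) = 899.90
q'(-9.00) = -308.78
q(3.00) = -43.54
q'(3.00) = -42.86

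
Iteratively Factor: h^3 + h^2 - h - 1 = (h + 1)*(h^2 - 1) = (h - 1)*(h + 1)*(h + 1)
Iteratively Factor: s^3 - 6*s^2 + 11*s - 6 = (s - 1)*(s^2 - 5*s + 6) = (s - 3)*(s - 1)*(s - 2)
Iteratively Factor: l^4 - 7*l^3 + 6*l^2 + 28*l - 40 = (l - 5)*(l^3 - 2*l^2 - 4*l + 8) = (l - 5)*(l + 2)*(l^2 - 4*l + 4) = (l - 5)*(l - 2)*(l + 2)*(l - 2)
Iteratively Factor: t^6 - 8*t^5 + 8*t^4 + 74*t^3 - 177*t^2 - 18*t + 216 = (t + 1)*(t^5 - 9*t^4 + 17*t^3 + 57*t^2 - 234*t + 216) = (t - 3)*(t + 1)*(t^4 - 6*t^3 - t^2 + 54*t - 72) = (t - 3)*(t - 2)*(t + 1)*(t^3 - 4*t^2 - 9*t + 36) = (t - 3)*(t - 2)*(t + 1)*(t + 3)*(t^2 - 7*t + 12) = (t - 4)*(t - 3)*(t - 2)*(t + 1)*(t + 3)*(t - 3)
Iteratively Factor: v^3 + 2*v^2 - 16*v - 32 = (v + 4)*(v^2 - 2*v - 8) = (v + 2)*(v + 4)*(v - 4)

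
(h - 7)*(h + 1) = h^2 - 6*h - 7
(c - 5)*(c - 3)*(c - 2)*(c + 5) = c^4 - 5*c^3 - 19*c^2 + 125*c - 150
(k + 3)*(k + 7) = k^2 + 10*k + 21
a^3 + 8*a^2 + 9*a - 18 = (a - 1)*(a + 3)*(a + 6)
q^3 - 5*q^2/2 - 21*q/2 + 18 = (q - 4)*(q - 3/2)*(q + 3)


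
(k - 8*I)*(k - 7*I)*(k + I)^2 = k^4 - 13*I*k^3 - 27*k^2 - 97*I*k + 56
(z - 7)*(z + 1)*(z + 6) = z^3 - 43*z - 42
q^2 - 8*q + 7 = (q - 7)*(q - 1)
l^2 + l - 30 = (l - 5)*(l + 6)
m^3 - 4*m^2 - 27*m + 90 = (m - 6)*(m - 3)*(m + 5)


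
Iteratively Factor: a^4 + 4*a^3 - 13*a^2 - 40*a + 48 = (a - 1)*(a^3 + 5*a^2 - 8*a - 48) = (a - 3)*(a - 1)*(a^2 + 8*a + 16) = (a - 3)*(a - 1)*(a + 4)*(a + 4)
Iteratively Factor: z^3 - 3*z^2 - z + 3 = (z - 1)*(z^2 - 2*z - 3) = (z - 3)*(z - 1)*(z + 1)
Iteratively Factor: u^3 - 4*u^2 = (u - 4)*(u^2) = u*(u - 4)*(u)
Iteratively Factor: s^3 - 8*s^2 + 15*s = (s - 5)*(s^2 - 3*s) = s*(s - 5)*(s - 3)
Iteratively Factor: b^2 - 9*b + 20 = (b - 5)*(b - 4)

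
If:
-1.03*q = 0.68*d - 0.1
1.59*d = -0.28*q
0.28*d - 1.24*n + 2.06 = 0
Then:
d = -0.02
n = 1.66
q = 0.11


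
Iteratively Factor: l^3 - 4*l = (l)*(l^2 - 4) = l*(l + 2)*(l - 2)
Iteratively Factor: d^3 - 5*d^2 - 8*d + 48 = (d - 4)*(d^2 - d - 12) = (d - 4)^2*(d + 3)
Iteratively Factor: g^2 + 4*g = (g)*(g + 4)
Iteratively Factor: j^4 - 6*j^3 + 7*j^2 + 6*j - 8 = (j - 1)*(j^3 - 5*j^2 + 2*j + 8) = (j - 4)*(j - 1)*(j^2 - j - 2) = (j - 4)*(j - 1)*(j + 1)*(j - 2)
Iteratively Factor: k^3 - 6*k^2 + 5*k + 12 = (k - 4)*(k^2 - 2*k - 3) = (k - 4)*(k + 1)*(k - 3)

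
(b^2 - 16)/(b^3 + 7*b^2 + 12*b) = (b - 4)/(b*(b + 3))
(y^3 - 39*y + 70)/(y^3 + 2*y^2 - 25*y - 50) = (y^2 + 5*y - 14)/(y^2 + 7*y + 10)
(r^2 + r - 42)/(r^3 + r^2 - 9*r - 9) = (r^2 + r - 42)/(r^3 + r^2 - 9*r - 9)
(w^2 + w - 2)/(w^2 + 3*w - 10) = (w^2 + w - 2)/(w^2 + 3*w - 10)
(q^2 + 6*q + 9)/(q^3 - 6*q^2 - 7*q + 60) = (q + 3)/(q^2 - 9*q + 20)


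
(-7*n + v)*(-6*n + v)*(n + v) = 42*n^3 + 29*n^2*v - 12*n*v^2 + v^3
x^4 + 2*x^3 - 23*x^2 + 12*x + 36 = (x - 3)*(x - 2)*(x + 1)*(x + 6)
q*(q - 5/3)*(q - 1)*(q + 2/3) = q^4 - 2*q^3 - q^2/9 + 10*q/9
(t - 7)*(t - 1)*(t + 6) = t^3 - 2*t^2 - 41*t + 42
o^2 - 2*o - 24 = (o - 6)*(o + 4)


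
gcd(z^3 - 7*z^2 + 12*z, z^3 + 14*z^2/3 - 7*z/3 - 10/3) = 1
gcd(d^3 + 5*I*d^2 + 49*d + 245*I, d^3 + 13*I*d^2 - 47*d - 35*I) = d^2 + 12*I*d - 35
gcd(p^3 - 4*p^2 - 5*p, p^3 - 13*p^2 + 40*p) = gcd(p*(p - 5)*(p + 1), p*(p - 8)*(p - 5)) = p^2 - 5*p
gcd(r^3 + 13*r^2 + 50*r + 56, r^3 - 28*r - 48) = r^2 + 6*r + 8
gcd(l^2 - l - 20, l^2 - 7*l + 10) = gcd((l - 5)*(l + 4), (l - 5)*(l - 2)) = l - 5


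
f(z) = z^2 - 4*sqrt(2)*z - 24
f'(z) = 2*z - 4*sqrt(2)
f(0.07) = -24.39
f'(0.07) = -5.52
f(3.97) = -30.70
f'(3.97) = 2.28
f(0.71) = -27.51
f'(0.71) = -4.24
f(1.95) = -31.23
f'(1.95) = -1.76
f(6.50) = -18.52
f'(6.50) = 7.34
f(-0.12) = -23.31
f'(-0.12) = -5.90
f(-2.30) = -5.70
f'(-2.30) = -10.26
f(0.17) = -24.93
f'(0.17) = -5.32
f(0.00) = -24.00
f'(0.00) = -5.66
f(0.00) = -24.00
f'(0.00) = -5.66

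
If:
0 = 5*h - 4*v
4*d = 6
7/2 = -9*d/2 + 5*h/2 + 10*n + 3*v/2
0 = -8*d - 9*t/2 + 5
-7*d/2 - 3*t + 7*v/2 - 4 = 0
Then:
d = 3/2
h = 22/21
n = 17/30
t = -14/9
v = 55/42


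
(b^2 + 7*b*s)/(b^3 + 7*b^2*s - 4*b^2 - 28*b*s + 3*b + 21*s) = b/(b^2 - 4*b + 3)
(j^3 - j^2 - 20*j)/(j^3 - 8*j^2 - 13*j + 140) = j/(j - 7)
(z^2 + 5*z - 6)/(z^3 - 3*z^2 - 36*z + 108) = (z - 1)/(z^2 - 9*z + 18)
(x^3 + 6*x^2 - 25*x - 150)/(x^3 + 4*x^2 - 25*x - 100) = (x + 6)/(x + 4)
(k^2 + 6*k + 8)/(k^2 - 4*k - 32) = (k + 2)/(k - 8)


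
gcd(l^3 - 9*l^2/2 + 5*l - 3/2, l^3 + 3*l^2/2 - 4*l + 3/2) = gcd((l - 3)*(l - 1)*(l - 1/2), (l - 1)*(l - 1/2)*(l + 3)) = l^2 - 3*l/2 + 1/2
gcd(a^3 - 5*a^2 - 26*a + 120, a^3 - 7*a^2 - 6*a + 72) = a^2 - 10*a + 24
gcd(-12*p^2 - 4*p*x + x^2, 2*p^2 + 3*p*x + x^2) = 2*p + x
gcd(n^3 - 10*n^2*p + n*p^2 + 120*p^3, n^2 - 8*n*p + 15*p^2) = -n + 5*p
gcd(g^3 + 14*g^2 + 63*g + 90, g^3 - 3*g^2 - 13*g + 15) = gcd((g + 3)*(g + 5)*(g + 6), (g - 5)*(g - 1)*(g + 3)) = g + 3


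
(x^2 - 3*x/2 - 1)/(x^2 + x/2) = (x - 2)/x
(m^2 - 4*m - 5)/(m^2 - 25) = (m + 1)/(m + 5)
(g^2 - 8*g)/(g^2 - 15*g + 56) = g/(g - 7)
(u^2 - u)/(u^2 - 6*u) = (u - 1)/(u - 6)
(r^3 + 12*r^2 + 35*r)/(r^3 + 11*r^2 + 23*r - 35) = r/(r - 1)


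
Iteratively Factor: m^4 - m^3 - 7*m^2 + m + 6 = (m + 1)*(m^3 - 2*m^2 - 5*m + 6) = (m - 3)*(m + 1)*(m^2 + m - 2) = (m - 3)*(m - 1)*(m + 1)*(m + 2)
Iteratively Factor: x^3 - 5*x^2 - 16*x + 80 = (x - 4)*(x^2 - x - 20) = (x - 4)*(x + 4)*(x - 5)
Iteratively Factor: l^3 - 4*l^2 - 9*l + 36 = (l + 3)*(l^2 - 7*l + 12) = (l - 4)*(l + 3)*(l - 3)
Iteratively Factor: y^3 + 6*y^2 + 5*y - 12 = (y - 1)*(y^2 + 7*y + 12) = (y - 1)*(y + 3)*(y + 4)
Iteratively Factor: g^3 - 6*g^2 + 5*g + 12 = (g + 1)*(g^2 - 7*g + 12) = (g - 3)*(g + 1)*(g - 4)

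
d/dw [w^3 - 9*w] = 3*w^2 - 9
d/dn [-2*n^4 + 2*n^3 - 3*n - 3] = -8*n^3 + 6*n^2 - 3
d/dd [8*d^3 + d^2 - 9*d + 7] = 24*d^2 + 2*d - 9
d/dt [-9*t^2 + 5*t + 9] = 5 - 18*t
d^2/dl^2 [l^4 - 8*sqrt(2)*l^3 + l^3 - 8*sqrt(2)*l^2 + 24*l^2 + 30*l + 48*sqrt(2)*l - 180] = 12*l^2 - 48*sqrt(2)*l + 6*l - 16*sqrt(2) + 48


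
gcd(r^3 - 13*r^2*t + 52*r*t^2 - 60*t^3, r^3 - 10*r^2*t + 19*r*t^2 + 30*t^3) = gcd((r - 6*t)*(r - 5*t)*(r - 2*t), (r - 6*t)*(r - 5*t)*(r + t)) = r^2 - 11*r*t + 30*t^2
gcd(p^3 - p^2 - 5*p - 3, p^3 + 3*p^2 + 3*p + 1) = p^2 + 2*p + 1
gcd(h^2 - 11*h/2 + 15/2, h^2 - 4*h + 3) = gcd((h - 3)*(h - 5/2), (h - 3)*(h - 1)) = h - 3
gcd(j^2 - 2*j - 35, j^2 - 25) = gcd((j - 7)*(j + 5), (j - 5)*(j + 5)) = j + 5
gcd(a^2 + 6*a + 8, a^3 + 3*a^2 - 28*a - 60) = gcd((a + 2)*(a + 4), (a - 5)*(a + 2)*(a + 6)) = a + 2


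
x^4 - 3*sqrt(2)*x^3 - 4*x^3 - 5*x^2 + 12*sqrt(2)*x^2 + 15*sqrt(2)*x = x*(x - 5)*(x + 1)*(x - 3*sqrt(2))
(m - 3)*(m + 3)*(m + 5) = m^3 + 5*m^2 - 9*m - 45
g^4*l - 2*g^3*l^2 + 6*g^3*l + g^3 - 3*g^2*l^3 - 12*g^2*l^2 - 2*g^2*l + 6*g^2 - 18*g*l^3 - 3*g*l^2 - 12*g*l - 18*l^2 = (g + 6)*(g - 3*l)*(g + l)*(g*l + 1)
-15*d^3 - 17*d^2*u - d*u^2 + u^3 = (-5*d + u)*(d + u)*(3*d + u)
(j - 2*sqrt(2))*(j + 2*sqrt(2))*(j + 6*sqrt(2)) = j^3 + 6*sqrt(2)*j^2 - 8*j - 48*sqrt(2)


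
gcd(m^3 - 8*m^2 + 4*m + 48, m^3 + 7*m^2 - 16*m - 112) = m - 4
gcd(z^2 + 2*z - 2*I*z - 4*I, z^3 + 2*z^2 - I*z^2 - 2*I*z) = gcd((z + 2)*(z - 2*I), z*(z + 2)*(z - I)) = z + 2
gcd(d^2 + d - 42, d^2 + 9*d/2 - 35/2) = d + 7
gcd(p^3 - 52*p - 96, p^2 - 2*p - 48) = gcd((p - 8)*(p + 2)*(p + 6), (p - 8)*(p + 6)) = p^2 - 2*p - 48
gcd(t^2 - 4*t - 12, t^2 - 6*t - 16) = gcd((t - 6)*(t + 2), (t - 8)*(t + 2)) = t + 2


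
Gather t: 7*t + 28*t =35*t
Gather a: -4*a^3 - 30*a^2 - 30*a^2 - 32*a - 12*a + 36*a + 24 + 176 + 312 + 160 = -4*a^3 - 60*a^2 - 8*a + 672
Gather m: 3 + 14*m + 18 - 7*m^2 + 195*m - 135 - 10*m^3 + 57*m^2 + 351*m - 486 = -10*m^3 + 50*m^2 + 560*m - 600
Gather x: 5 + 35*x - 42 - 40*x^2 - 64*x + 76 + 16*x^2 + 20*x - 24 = -24*x^2 - 9*x + 15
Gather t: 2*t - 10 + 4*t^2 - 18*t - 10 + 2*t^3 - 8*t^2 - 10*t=2*t^3 - 4*t^2 - 26*t - 20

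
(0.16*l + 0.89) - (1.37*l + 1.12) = -1.21*l - 0.23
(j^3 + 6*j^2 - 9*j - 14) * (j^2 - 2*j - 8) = j^5 + 4*j^4 - 29*j^3 - 44*j^2 + 100*j + 112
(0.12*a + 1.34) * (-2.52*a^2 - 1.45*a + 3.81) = -0.3024*a^3 - 3.5508*a^2 - 1.4858*a + 5.1054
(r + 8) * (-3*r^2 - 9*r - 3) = -3*r^3 - 33*r^2 - 75*r - 24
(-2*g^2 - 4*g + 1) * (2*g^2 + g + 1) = -4*g^4 - 10*g^3 - 4*g^2 - 3*g + 1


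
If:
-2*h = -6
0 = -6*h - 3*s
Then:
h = 3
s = -6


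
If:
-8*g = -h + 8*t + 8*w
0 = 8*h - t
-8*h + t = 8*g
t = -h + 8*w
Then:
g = 0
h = 0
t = 0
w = 0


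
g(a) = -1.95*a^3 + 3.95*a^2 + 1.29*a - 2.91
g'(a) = -5.85*a^2 + 7.9*a + 1.29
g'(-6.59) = -304.83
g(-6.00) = 552.75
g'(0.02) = 1.45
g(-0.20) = -2.99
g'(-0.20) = -0.52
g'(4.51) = -82.07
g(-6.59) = 718.20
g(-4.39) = 232.53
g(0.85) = -0.16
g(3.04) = -17.27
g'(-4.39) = -146.13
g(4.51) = -95.63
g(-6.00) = 552.75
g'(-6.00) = -256.71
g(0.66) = -0.90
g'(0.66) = 3.96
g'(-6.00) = -256.71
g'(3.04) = -28.76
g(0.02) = -2.88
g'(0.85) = 3.78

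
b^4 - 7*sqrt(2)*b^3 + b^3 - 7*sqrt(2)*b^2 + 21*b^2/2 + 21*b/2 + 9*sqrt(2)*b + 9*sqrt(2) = (b + 1)*(b - 6*sqrt(2))*(b - 3*sqrt(2)/2)*(b + sqrt(2)/2)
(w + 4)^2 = w^2 + 8*w + 16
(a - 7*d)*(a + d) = a^2 - 6*a*d - 7*d^2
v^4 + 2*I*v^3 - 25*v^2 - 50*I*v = v*(v - 5)*(v + 5)*(v + 2*I)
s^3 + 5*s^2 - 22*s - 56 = (s - 4)*(s + 2)*(s + 7)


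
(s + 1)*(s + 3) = s^2 + 4*s + 3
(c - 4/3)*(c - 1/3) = c^2 - 5*c/3 + 4/9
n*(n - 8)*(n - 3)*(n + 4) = n^4 - 7*n^3 - 20*n^2 + 96*n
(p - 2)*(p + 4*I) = p^2 - 2*p + 4*I*p - 8*I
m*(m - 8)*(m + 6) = m^3 - 2*m^2 - 48*m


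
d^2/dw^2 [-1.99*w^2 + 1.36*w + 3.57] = -3.98000000000000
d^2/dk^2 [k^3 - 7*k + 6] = 6*k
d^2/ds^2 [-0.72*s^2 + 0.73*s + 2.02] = -1.44000000000000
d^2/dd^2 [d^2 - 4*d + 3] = 2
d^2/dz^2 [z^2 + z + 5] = 2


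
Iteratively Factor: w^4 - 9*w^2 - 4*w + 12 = (w + 2)*(w^3 - 2*w^2 - 5*w + 6) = (w + 2)^2*(w^2 - 4*w + 3) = (w - 1)*(w + 2)^2*(w - 3)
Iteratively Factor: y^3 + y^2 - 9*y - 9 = (y + 1)*(y^2 - 9) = (y - 3)*(y + 1)*(y + 3)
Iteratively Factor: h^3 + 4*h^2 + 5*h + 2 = (h + 1)*(h^2 + 3*h + 2) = (h + 1)*(h + 2)*(h + 1)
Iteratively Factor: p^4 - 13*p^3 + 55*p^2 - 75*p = (p - 5)*(p^3 - 8*p^2 + 15*p) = (p - 5)^2*(p^2 - 3*p) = p*(p - 5)^2*(p - 3)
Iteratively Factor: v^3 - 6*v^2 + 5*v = (v - 5)*(v^2 - v) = (v - 5)*(v - 1)*(v)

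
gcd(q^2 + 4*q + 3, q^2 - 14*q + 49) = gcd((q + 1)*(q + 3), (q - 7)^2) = 1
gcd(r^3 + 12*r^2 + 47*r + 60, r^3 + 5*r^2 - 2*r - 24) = r^2 + 7*r + 12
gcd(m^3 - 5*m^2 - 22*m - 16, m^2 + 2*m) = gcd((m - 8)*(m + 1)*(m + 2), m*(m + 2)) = m + 2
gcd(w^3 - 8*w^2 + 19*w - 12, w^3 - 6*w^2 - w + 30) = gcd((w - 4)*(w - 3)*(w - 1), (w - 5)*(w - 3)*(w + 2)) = w - 3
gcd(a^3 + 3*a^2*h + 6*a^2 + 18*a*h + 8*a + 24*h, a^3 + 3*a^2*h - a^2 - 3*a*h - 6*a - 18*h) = a^2 + 3*a*h + 2*a + 6*h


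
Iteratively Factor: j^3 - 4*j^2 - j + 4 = (j - 4)*(j^2 - 1) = (j - 4)*(j - 1)*(j + 1)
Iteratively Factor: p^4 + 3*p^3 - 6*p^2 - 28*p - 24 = (p + 2)*(p^3 + p^2 - 8*p - 12) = (p + 2)^2*(p^2 - p - 6) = (p - 3)*(p + 2)^2*(p + 2)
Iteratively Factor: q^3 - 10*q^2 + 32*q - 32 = (q - 4)*(q^2 - 6*q + 8) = (q - 4)^2*(q - 2)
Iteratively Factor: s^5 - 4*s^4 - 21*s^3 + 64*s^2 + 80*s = (s - 5)*(s^4 + s^3 - 16*s^2 - 16*s) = s*(s - 5)*(s^3 + s^2 - 16*s - 16) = s*(s - 5)*(s + 1)*(s^2 - 16) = s*(s - 5)*(s + 1)*(s + 4)*(s - 4)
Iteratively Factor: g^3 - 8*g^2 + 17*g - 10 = (g - 2)*(g^2 - 6*g + 5) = (g - 2)*(g - 1)*(g - 5)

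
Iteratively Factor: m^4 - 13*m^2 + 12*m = (m - 1)*(m^3 + m^2 - 12*m) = (m - 1)*(m + 4)*(m^2 - 3*m) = (m - 3)*(m - 1)*(m + 4)*(m)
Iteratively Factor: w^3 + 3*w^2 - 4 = (w - 1)*(w^2 + 4*w + 4) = (w - 1)*(w + 2)*(w + 2)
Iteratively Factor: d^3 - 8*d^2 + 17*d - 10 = (d - 5)*(d^2 - 3*d + 2) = (d - 5)*(d - 1)*(d - 2)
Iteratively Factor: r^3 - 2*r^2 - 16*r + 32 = (r - 4)*(r^2 + 2*r - 8) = (r - 4)*(r + 4)*(r - 2)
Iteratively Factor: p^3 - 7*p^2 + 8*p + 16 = (p - 4)*(p^2 - 3*p - 4) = (p - 4)*(p + 1)*(p - 4)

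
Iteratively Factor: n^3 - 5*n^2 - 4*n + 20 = (n - 5)*(n^2 - 4) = (n - 5)*(n + 2)*(n - 2)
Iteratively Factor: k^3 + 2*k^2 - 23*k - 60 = (k - 5)*(k^2 + 7*k + 12) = (k - 5)*(k + 3)*(k + 4)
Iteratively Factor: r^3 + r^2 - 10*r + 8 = (r - 1)*(r^2 + 2*r - 8) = (r - 2)*(r - 1)*(r + 4)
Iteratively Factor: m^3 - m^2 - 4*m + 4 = (m + 2)*(m^2 - 3*m + 2) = (m - 1)*(m + 2)*(m - 2)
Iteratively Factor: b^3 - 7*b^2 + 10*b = (b)*(b^2 - 7*b + 10) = b*(b - 5)*(b - 2)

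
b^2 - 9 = (b - 3)*(b + 3)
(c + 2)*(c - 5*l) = c^2 - 5*c*l + 2*c - 10*l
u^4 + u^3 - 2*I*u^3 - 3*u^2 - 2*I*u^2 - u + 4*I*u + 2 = (u - 1)*(u + 2)*(u - I)^2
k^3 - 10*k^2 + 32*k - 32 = (k - 4)^2*(k - 2)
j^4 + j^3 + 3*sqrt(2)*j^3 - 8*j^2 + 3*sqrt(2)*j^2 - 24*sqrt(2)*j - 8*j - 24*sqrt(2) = (j + 1)*(j - 2*sqrt(2))*(j + 2*sqrt(2))*(j + 3*sqrt(2))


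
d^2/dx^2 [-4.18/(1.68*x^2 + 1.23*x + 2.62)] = (23.595264*x^2 + 17.275104*x - 4.18*(3.36*x + 1.23)*(6.72*x + 2.46) + 36.797376)/(1.68*x^2 + 1.23*x + 2.62)^3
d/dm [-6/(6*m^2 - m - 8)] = 6*(12*m - 1)/(-6*m^2 + m + 8)^2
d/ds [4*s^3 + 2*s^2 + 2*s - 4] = 12*s^2 + 4*s + 2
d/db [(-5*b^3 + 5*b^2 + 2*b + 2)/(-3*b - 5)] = 2*(15*b^3 + 30*b^2 - 25*b - 2)/(9*b^2 + 30*b + 25)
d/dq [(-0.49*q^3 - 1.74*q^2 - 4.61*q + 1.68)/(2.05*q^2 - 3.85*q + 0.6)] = (-1.0045*q^4 + 3.773*q^3 + 15.2675*q^2 - 8.976*q + 3.702)/(4.2025*q^4 - 15.785*q^3 + 17.2825*q^2 - 4.62*q + 0.36)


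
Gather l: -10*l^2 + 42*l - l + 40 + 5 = -10*l^2 + 41*l + 45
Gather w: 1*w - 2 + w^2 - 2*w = w^2 - w - 2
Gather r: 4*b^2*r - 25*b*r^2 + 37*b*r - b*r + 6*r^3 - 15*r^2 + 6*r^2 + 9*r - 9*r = 6*r^3 + r^2*(-25*b - 9) + r*(4*b^2 + 36*b)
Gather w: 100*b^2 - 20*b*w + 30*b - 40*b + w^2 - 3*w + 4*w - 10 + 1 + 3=100*b^2 - 10*b + w^2 + w*(1 - 20*b) - 6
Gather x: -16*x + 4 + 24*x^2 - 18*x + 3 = 24*x^2 - 34*x + 7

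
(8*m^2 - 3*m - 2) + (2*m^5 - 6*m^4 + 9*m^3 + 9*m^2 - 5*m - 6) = 2*m^5 - 6*m^4 + 9*m^3 + 17*m^2 - 8*m - 8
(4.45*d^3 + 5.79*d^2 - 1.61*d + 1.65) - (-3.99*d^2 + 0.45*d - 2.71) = 4.45*d^3 + 9.78*d^2 - 2.06*d + 4.36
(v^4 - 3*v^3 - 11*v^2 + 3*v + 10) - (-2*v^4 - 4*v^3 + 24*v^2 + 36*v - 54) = 3*v^4 + v^3 - 35*v^2 - 33*v + 64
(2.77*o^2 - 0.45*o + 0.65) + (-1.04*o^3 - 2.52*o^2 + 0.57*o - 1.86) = -1.04*o^3 + 0.25*o^2 + 0.12*o - 1.21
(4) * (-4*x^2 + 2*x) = -16*x^2 + 8*x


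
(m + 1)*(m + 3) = m^2 + 4*m + 3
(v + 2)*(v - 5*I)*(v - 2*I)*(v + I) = v^4 + 2*v^3 - 6*I*v^3 - 3*v^2 - 12*I*v^2 - 6*v - 10*I*v - 20*I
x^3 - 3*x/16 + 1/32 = (x - 1/4)^2*(x + 1/2)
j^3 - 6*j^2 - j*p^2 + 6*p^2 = (j - 6)*(j - p)*(j + p)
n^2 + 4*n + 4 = (n + 2)^2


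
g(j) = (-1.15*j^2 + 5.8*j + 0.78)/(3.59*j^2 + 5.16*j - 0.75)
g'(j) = (5.8 - 2.3*j)/(3.59*j^2 + 5.16*j - 0.75) + (-7.18*j - 5.16)*(-1.15*j^2 + 5.8*j + 0.78)/(3.59*j^2 + 5.16*j - 0.75)^2 = (-26.756*j^2 - 3.8754*j - 8.3748)/(12.8881*j^4 + 37.0488*j^3 + 21.2406*j^2 - 7.74*j + 0.5625)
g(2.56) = 0.22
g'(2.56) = -0.15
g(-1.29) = 6.02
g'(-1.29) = -23.35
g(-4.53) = -0.99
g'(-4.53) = -0.22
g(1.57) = 0.44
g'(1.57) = -0.31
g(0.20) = 4.45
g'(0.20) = -56.42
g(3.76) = 0.09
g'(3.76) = -0.08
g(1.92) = 0.34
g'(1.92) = -0.23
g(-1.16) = 3.93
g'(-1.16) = -10.99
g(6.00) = -0.04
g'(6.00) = -0.04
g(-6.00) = -0.77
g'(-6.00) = -0.10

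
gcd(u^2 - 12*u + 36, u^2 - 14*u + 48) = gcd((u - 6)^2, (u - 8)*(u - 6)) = u - 6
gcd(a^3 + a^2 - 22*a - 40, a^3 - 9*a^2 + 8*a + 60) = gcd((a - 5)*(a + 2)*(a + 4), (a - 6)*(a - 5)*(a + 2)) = a^2 - 3*a - 10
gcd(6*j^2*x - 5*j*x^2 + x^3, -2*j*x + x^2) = -2*j*x + x^2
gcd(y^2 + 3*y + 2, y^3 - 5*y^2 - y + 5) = y + 1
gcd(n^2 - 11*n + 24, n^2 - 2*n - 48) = n - 8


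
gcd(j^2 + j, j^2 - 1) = j + 1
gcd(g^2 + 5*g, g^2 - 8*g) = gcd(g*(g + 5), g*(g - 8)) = g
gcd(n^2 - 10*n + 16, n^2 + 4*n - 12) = n - 2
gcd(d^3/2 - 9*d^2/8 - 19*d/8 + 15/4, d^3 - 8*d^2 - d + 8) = 1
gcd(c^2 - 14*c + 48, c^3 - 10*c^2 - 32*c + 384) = c - 8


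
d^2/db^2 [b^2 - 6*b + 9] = 2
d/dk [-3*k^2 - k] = -6*k - 1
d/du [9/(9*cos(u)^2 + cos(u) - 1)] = 9*(18*cos(u) + 1)*sin(u)/(9*cos(u)^2 + cos(u) - 1)^2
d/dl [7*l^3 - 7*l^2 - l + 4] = 21*l^2 - 14*l - 1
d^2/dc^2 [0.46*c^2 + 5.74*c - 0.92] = 0.920000000000000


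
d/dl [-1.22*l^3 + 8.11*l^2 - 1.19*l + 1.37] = -3.66*l^2 + 16.22*l - 1.19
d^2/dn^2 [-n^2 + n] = -2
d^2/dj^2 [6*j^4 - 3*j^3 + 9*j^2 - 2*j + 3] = 72*j^2 - 18*j + 18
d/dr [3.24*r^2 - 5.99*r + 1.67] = 6.48*r - 5.99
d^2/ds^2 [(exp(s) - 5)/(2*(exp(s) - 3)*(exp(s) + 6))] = (exp(4*s) - 23*exp(3*s) + 63*exp(2*s) - 351*exp(s) + 54)*exp(s)/(2*(exp(6*s) + 9*exp(5*s) - 27*exp(4*s) - 297*exp(3*s) + 486*exp(2*s) + 2916*exp(s) - 5832))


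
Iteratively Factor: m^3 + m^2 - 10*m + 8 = (m - 2)*(m^2 + 3*m - 4) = (m - 2)*(m - 1)*(m + 4)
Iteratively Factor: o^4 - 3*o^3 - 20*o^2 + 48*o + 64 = (o - 4)*(o^3 + o^2 - 16*o - 16) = (o - 4)*(o + 4)*(o^2 - 3*o - 4) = (o - 4)^2*(o + 4)*(o + 1)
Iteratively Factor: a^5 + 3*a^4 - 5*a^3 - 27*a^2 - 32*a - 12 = (a + 2)*(a^4 + a^3 - 7*a^2 - 13*a - 6) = (a + 2)^2*(a^3 - a^2 - 5*a - 3) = (a - 3)*(a + 2)^2*(a^2 + 2*a + 1) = (a - 3)*(a + 1)*(a + 2)^2*(a + 1)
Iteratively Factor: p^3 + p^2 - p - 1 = (p + 1)*(p^2 - 1) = (p + 1)^2*(p - 1)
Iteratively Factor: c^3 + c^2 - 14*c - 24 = (c - 4)*(c^2 + 5*c + 6) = (c - 4)*(c + 3)*(c + 2)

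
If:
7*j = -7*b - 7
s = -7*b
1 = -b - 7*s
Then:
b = 1/48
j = -49/48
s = -7/48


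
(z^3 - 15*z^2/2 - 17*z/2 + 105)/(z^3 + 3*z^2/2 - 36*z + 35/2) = (2*z^2 - 5*z - 42)/(2*z^2 + 13*z - 7)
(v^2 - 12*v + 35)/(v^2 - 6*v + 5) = (v - 7)/(v - 1)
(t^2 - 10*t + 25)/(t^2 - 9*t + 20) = (t - 5)/(t - 4)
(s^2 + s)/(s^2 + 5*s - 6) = s*(s + 1)/(s^2 + 5*s - 6)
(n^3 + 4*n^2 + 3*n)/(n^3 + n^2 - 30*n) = (n^2 + 4*n + 3)/(n^2 + n - 30)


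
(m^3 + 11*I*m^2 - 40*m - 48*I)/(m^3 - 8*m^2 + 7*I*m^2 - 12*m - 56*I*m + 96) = (m + 4*I)/(m - 8)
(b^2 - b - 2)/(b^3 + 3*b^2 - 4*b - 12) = (b + 1)/(b^2 + 5*b + 6)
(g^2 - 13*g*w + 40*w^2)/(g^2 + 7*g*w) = (g^2 - 13*g*w + 40*w^2)/(g*(g + 7*w))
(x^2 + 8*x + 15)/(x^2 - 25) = (x + 3)/(x - 5)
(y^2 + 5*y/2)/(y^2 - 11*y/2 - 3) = y*(2*y + 5)/(2*y^2 - 11*y - 6)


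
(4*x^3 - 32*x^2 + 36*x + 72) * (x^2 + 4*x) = 4*x^5 - 16*x^4 - 92*x^3 + 216*x^2 + 288*x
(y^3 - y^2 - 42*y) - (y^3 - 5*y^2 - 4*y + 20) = 4*y^2 - 38*y - 20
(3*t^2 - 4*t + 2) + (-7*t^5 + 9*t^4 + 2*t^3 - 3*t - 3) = -7*t^5 + 9*t^4 + 2*t^3 + 3*t^2 - 7*t - 1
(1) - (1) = 0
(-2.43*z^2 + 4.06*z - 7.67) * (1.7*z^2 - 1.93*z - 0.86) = -4.131*z^4 + 11.5919*z^3 - 18.785*z^2 + 11.3115*z + 6.5962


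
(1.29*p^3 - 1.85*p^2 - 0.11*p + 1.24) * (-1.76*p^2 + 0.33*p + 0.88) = -2.2704*p^5 + 3.6817*p^4 + 0.7183*p^3 - 3.8467*p^2 + 0.3124*p + 1.0912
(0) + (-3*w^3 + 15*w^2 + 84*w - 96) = -3*w^3 + 15*w^2 + 84*w - 96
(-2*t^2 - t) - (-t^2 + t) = -t^2 - 2*t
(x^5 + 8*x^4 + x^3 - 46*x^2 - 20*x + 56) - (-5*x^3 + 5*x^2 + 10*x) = x^5 + 8*x^4 + 6*x^3 - 51*x^2 - 30*x + 56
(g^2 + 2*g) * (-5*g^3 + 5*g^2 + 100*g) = -5*g^5 - 5*g^4 + 110*g^3 + 200*g^2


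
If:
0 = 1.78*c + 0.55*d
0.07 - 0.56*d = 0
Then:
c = -0.04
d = 0.12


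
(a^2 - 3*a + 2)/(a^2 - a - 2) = (a - 1)/(a + 1)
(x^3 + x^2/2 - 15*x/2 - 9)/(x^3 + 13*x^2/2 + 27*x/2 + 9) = (x - 3)/(x + 3)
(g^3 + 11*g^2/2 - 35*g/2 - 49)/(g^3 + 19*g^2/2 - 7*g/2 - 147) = (g + 2)/(g + 6)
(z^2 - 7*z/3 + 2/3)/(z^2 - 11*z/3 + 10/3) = (3*z - 1)/(3*z - 5)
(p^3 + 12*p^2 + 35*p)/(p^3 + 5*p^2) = (p + 7)/p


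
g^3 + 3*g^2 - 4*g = g*(g - 1)*(g + 4)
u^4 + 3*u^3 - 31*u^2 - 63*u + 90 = (u - 5)*(u - 1)*(u + 3)*(u + 6)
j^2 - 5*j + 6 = (j - 3)*(j - 2)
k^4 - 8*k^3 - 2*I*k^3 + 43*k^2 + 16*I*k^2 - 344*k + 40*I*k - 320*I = (k - 8)*(k - 8*I)*(k + I)*(k + 5*I)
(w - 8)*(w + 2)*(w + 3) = w^3 - 3*w^2 - 34*w - 48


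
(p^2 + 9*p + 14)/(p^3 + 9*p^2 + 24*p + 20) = (p + 7)/(p^2 + 7*p + 10)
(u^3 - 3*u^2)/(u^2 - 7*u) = u*(u - 3)/(u - 7)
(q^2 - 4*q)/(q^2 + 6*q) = (q - 4)/(q + 6)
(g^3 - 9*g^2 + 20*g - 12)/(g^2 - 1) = (g^2 - 8*g + 12)/(g + 1)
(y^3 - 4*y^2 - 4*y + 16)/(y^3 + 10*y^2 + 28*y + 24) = (y^2 - 6*y + 8)/(y^2 + 8*y + 12)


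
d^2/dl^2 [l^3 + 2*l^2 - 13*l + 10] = 6*l + 4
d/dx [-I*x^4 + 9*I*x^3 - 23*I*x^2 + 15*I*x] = I*(-4*x^3 + 27*x^2 - 46*x + 15)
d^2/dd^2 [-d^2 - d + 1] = -2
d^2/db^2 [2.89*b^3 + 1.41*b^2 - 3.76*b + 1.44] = 17.34*b + 2.82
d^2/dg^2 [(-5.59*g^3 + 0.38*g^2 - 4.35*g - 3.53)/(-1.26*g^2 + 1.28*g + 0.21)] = (1.4210854715202e-14*g^5 - 1.4210854715202e-14*g^4 + 33.861932*g^3 + 42.037632*g^2 - 25.77393*g + 11.063104)/(2.000376*g^6 - 6.096384*g^5 + 5.192964*g^4 - 0.0650240000000002*g^3 - 0.865494*g^2 - 0.169344*g - 0.009261)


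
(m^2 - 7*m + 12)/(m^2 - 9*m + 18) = (m - 4)/(m - 6)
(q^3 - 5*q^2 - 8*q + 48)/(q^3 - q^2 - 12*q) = (q - 4)/q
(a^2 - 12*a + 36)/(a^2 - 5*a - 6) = (a - 6)/(a + 1)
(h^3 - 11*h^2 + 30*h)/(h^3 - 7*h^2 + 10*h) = (h - 6)/(h - 2)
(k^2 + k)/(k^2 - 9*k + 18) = k*(k + 1)/(k^2 - 9*k + 18)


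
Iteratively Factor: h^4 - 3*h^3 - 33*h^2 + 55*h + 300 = (h + 3)*(h^3 - 6*h^2 - 15*h + 100) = (h - 5)*(h + 3)*(h^2 - h - 20) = (h - 5)^2*(h + 3)*(h + 4)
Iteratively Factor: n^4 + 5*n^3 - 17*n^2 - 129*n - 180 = (n + 4)*(n^3 + n^2 - 21*n - 45) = (n - 5)*(n + 4)*(n^2 + 6*n + 9) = (n - 5)*(n + 3)*(n + 4)*(n + 3)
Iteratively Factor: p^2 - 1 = (p - 1)*(p + 1)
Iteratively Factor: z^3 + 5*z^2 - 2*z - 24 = (z + 3)*(z^2 + 2*z - 8) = (z + 3)*(z + 4)*(z - 2)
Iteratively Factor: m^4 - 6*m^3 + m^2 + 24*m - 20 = (m - 5)*(m^3 - m^2 - 4*m + 4) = (m - 5)*(m - 1)*(m^2 - 4) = (m - 5)*(m - 1)*(m + 2)*(m - 2)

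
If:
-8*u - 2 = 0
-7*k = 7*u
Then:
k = 1/4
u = -1/4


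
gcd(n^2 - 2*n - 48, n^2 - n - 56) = n - 8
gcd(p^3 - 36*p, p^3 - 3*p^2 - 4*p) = p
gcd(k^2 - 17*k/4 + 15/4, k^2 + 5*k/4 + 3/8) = 1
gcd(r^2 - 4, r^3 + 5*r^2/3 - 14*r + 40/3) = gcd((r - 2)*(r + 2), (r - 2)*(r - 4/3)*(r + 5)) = r - 2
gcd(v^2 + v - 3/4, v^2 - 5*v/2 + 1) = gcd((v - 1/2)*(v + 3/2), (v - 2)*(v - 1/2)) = v - 1/2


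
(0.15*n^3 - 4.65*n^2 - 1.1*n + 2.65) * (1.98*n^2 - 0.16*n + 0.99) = 0.297*n^5 - 9.231*n^4 - 1.2855*n^3 + 0.8195*n^2 - 1.513*n + 2.6235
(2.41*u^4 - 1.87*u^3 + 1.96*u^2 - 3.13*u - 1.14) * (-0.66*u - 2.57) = -1.5906*u^5 - 4.9595*u^4 + 3.5123*u^3 - 2.9714*u^2 + 8.7965*u + 2.9298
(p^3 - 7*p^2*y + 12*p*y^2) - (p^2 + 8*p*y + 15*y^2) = p^3 - 7*p^2*y - p^2 + 12*p*y^2 - 8*p*y - 15*y^2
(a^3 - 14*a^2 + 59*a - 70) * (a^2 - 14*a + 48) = a^5 - 28*a^4 + 303*a^3 - 1568*a^2 + 3812*a - 3360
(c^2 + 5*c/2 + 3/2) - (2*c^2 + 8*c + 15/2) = -c^2 - 11*c/2 - 6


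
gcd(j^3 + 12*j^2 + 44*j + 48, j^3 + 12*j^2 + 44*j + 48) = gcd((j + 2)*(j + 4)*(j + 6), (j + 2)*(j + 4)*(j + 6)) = j^3 + 12*j^2 + 44*j + 48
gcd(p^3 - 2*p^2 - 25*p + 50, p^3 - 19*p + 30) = p^2 + 3*p - 10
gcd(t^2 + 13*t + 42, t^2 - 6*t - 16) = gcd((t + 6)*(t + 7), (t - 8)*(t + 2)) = 1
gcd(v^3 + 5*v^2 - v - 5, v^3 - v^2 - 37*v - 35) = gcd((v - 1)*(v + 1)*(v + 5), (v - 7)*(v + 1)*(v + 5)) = v^2 + 6*v + 5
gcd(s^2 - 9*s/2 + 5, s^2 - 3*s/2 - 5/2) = s - 5/2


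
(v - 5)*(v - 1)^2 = v^3 - 7*v^2 + 11*v - 5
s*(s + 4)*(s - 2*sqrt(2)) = s^3 - 2*sqrt(2)*s^2 + 4*s^2 - 8*sqrt(2)*s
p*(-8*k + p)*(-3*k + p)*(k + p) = 24*k^3*p + 13*k^2*p^2 - 10*k*p^3 + p^4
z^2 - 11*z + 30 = (z - 6)*(z - 5)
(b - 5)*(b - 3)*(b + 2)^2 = b^4 - 4*b^3 - 13*b^2 + 28*b + 60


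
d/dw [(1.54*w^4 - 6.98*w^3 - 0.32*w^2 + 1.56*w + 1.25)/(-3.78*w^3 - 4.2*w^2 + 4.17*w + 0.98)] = (-5.8212*w^6 - 12.936*w^5 + 47.3718*w^4 - 40.3828*w^3 - 1.1286*w^2 + 9.8728*w - 3.6837)/(14.2884*w^6 + 31.752*w^5 - 13.8852*w^4 - 42.4368*w^3 + 9.1569*w^2 + 8.1732*w + 0.9604)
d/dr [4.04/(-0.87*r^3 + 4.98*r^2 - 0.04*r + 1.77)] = (10.5444*r^2 - 40.2384*r + 0.1616)/(0.87*r^3 - 4.98*r^2 + 0.04*r - 1.77)^2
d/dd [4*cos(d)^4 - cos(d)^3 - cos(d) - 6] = (-16*cos(d)^3 + 3*cos(d)^2 + 1)*sin(d)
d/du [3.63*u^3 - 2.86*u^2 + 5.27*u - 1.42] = 10.89*u^2 - 5.72*u + 5.27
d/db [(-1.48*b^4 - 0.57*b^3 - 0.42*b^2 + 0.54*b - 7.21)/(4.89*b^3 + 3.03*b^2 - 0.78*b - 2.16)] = (-7.2372*b^6 - 8.9688*b^5 + 3.7899*b^4 + 8.3952*b^3 + 108.1557*b^2 + 45.507*b - 6.7902)/(23.9121*b^6 + 29.6334*b^5 + 1.5525*b^4 - 25.8516*b^3 - 12.4812*b^2 + 3.3696*b + 4.6656)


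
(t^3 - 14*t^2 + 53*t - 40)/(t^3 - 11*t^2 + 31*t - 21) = (t^2 - 13*t + 40)/(t^2 - 10*t + 21)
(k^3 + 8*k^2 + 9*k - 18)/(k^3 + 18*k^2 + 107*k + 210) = (k^2 + 2*k - 3)/(k^2 + 12*k + 35)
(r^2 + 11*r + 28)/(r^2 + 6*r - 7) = (r + 4)/(r - 1)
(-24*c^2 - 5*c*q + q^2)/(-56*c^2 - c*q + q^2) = (3*c + q)/(7*c + q)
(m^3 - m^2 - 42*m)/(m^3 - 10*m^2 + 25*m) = (m^2 - m - 42)/(m^2 - 10*m + 25)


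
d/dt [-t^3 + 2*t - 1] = 2 - 3*t^2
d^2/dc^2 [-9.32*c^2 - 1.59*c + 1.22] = -18.6400000000000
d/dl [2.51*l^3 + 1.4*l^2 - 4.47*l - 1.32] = 7.53*l^2 + 2.8*l - 4.47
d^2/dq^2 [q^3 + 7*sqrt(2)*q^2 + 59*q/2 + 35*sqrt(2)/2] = 6*q + 14*sqrt(2)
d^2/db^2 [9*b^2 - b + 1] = 18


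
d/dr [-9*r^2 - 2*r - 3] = -18*r - 2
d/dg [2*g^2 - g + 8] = 4*g - 1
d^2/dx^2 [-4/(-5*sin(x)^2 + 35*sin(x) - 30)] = 4*(-4*sin(x)^3 + 17*sin(x)^2 - 2*sin(x) - 86)/(5*(sin(x) - 6)^3*(sin(x) - 1)^2)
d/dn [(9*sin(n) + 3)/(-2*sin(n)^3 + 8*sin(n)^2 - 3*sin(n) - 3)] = 6*(6*sin(n)^3 - 9*sin(n)^2 - 8*sin(n) - 3)*cos(n)/((sin(n) - 1)^2*(2*sin(n)^2 - 6*sin(n) - 3)^2)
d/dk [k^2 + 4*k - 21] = 2*k + 4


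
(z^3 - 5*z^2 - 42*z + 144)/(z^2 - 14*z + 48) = (z^2 + 3*z - 18)/(z - 6)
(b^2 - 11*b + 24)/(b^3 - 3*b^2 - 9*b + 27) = (b - 8)/(b^2 - 9)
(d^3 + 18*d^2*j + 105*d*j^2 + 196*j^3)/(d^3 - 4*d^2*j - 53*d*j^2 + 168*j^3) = (d^2 + 11*d*j + 28*j^2)/(d^2 - 11*d*j + 24*j^2)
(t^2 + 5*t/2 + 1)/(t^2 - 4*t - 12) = (t + 1/2)/(t - 6)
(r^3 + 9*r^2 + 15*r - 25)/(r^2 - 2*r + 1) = (r^2 + 10*r + 25)/(r - 1)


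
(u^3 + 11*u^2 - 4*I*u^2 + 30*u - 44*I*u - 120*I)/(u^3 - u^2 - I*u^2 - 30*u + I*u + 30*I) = (u^2 + u*(6 - 4*I) - 24*I)/(u^2 + u*(-6 - I) + 6*I)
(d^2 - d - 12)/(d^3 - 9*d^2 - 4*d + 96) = 1/(d - 8)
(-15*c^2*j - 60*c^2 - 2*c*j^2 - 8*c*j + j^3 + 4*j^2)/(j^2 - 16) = (-15*c^2 - 2*c*j + j^2)/(j - 4)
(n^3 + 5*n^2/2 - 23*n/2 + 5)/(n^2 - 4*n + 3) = (2*n^3 + 5*n^2 - 23*n + 10)/(2*(n^2 - 4*n + 3))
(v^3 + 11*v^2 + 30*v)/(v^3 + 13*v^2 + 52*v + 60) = v/(v + 2)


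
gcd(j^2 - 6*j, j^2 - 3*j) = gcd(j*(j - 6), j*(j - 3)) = j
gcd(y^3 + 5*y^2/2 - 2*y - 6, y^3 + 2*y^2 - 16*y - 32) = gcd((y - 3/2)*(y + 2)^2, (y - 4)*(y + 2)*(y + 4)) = y + 2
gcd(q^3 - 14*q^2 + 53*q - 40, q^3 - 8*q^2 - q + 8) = q^2 - 9*q + 8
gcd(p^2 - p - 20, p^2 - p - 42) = 1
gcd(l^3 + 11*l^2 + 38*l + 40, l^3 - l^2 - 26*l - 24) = l + 4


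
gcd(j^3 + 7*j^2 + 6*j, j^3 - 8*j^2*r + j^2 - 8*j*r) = j^2 + j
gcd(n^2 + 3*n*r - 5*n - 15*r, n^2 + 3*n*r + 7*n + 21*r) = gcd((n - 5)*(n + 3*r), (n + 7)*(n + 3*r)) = n + 3*r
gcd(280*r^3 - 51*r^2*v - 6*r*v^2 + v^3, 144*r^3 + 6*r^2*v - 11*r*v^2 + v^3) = 8*r - v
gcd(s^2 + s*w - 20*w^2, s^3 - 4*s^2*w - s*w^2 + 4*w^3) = s - 4*w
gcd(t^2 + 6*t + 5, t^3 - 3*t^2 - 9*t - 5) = t + 1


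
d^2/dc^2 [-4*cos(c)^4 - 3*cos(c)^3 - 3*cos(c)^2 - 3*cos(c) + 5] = 21*cos(c)/4 + 16*cos(2*c)^2 + 14*cos(2*c) + 27*cos(3*c)/4 - 8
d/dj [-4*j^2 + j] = 1 - 8*j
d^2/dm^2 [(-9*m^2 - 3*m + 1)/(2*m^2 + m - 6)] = 2*(6*m^3 - 312*m^2 - 102*m - 329)/(8*m^6 + 12*m^5 - 66*m^4 - 71*m^3 + 198*m^2 + 108*m - 216)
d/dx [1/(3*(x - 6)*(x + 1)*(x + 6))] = (-(x - 6)*(x + 1) - (x - 6)*(x + 6) - (x + 1)*(x + 6))/(3*(x - 6)^2*(x + 1)^2*(x + 6)^2)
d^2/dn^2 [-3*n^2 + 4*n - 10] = -6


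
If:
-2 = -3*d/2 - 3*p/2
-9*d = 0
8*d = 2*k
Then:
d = 0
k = 0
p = 4/3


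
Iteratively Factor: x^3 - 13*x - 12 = (x + 3)*(x^2 - 3*x - 4) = (x + 1)*(x + 3)*(x - 4)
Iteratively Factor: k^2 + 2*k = (k + 2)*(k)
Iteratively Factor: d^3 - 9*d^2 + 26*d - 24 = (d - 3)*(d^2 - 6*d + 8) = (d - 3)*(d - 2)*(d - 4)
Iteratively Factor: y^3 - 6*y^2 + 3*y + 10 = (y - 5)*(y^2 - y - 2) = (y - 5)*(y - 2)*(y + 1)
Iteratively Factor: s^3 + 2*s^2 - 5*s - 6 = (s + 1)*(s^2 + s - 6) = (s + 1)*(s + 3)*(s - 2)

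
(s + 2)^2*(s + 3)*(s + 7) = s^4 + 14*s^3 + 65*s^2 + 124*s + 84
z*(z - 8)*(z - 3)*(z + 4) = z^4 - 7*z^3 - 20*z^2 + 96*z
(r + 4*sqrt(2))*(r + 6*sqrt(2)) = r^2 + 10*sqrt(2)*r + 48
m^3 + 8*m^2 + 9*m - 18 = (m - 1)*(m + 3)*(m + 6)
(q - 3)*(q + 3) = q^2 - 9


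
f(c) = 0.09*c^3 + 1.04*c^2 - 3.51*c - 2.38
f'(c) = 0.27*c^2 + 2.08*c - 3.51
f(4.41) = 10.09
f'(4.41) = 10.91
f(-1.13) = 2.78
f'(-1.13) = -5.52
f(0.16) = -2.91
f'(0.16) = -3.17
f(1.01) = -4.77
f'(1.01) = -1.13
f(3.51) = 2.00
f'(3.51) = 7.12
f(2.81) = -2.03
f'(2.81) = 4.47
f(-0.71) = 0.60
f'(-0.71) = -4.85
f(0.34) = -3.45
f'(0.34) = -2.77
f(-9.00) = 47.84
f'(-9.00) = -0.36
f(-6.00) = 36.68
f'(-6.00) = -6.27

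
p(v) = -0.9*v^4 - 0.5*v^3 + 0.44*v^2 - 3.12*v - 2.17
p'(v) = -3.6*v^3 - 1.5*v^2 + 0.88*v - 3.12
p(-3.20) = -65.67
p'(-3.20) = 96.67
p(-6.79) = -1717.21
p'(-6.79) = 1048.72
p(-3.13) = -59.14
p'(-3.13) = 89.82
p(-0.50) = -0.49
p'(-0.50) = -3.48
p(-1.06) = 1.09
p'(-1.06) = -1.45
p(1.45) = -11.27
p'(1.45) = -15.97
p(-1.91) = -3.10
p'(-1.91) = 14.81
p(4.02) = -275.13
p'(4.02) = -257.70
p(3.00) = -93.97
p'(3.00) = -111.18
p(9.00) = -6264.01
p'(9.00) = -2741.10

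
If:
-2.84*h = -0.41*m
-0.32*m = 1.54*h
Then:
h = 0.00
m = 0.00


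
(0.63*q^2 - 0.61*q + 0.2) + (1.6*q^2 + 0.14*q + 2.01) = 2.23*q^2 - 0.47*q + 2.21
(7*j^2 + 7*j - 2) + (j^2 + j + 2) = 8*j^2 + 8*j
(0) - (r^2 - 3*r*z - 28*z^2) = -r^2 + 3*r*z + 28*z^2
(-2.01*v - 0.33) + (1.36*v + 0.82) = 0.49 - 0.65*v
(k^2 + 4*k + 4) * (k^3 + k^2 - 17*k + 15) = k^5 + 5*k^4 - 9*k^3 - 49*k^2 - 8*k + 60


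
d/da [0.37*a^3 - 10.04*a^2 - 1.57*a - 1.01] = 1.11*a^2 - 20.08*a - 1.57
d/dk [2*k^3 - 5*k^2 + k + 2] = 6*k^2 - 10*k + 1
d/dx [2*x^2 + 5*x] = 4*x + 5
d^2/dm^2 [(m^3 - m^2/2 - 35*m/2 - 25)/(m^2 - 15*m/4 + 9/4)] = 88*(-11*m^3 - 141*m^2 + 603*m - 648)/(64*m^6 - 720*m^5 + 3132*m^4 - 6615*m^3 + 7047*m^2 - 3645*m + 729)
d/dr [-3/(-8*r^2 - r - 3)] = 3*(-16*r - 1)/(8*r^2 + r + 3)^2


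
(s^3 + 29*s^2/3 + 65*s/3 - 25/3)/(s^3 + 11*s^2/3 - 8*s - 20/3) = (3*s^2 + 14*s - 5)/(3*s^2 - 4*s - 4)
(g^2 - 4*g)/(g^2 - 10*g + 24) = g/(g - 6)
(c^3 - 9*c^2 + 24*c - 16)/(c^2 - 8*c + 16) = c - 1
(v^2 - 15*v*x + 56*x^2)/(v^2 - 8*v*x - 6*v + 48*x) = (v - 7*x)/(v - 6)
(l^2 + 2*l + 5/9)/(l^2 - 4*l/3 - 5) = (l + 1/3)/(l - 3)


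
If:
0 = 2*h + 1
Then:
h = -1/2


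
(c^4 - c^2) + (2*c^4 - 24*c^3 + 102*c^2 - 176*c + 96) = 3*c^4 - 24*c^3 + 101*c^2 - 176*c + 96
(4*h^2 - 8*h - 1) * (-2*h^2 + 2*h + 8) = -8*h^4 + 24*h^3 + 18*h^2 - 66*h - 8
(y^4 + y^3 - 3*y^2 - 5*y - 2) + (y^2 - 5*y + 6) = y^4 + y^3 - 2*y^2 - 10*y + 4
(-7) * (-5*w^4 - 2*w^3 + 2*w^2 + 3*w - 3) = 35*w^4 + 14*w^3 - 14*w^2 - 21*w + 21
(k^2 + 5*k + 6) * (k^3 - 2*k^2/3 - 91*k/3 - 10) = k^5 + 13*k^4/3 - 83*k^3/3 - 497*k^2/3 - 232*k - 60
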